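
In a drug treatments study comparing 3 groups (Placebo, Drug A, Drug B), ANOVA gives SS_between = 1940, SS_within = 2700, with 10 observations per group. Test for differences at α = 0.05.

df_between = 2, df_within = 27. F = MS_between/MS_within = 970.0/100.0 = 9.7. F_crit ≈ 3.354. Reject H₀. At least one mean differs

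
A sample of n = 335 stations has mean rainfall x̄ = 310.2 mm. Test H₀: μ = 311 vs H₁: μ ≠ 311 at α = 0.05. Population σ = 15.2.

z = (x̄ - μ₀)/(σ/√n) = (310.2 - 311)/(15.2/√335) = -0.963. Critical value: ±1.96. Since |-0.963| ≤ 1.96, Fail to reject H₀.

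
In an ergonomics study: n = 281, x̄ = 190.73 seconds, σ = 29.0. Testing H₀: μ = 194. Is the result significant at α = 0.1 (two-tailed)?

z = (190.73 - 194)/(29.0/√281) = -1.89. Since |z| > 1.645, significant at α = 0.1.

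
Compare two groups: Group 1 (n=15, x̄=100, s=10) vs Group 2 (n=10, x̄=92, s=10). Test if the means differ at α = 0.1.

Pooled sp = 10.0. t = 1.96, df = 23. Critical t = ±1.714. Reject H₀.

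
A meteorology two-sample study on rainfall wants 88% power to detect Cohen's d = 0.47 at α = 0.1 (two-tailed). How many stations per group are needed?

z_{α/2} = 1.645, z_β = Φ⁻¹(0.88) = 1.175. For small effect (d = 0.47): n per group = 2(z_{α/2} + z_β)²/d² = 2(1.645 + 1.175)²/0.47² = 72.0 → 72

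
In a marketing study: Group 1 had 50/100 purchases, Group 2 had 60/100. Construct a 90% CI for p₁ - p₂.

p̂₁ = 0.5, p̂₂ = 0.6. Difference = -0.1. CI = (-0.215, 0.015)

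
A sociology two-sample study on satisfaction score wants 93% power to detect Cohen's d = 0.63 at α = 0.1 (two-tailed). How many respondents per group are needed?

z_{α/2} = 1.645, z_β = Φ⁻¹(0.93) = 1.476. For medium effect (d = 0.63): n per group = 2(z_{α/2} + z_β)²/d² = 2(1.645 + 1.476)²/0.63² = 49.1 → 50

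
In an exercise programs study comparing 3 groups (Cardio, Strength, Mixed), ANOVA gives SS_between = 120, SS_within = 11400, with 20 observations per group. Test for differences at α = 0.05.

df_between = 2, df_within = 57. F = MS_between/MS_within = 60.0/200.0 = 0.3. F_crit ≈ 3.159. Fail to reject H₀.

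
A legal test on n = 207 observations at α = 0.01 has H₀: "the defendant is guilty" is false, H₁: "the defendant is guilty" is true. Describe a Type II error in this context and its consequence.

Type II error: failing to reject H₀ when it is false — concluding that the defendant is guilty is not supported when in fact it is. Consequence: acquitting a guilty person.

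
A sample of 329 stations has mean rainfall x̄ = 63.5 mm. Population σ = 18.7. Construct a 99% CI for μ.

CI = x̄ ± z*(σ/√n) = 63.5 ± 2.576(18.7/√329) = 63.5 ± 2.66 = (60.84, 66.16)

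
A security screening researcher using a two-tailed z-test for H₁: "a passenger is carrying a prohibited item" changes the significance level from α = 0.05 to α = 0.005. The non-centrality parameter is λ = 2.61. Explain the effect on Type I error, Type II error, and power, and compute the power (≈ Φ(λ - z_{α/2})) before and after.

Decreasing α from 0.05 to 0.005:
• Type I error rate decreases (α is the Type I rate by definition).
• Critical value moves from z_{α/2} = 1.96 to 2.807, so power = Φ(λ - z_{α/2}) goes from Φ(2.61 - 1.96) = 0.742 to Φ(2.61 - 2.807) = 0.422.
• Type II error rate β = 1 - power therefore increases (0.258 → 0.578).
Appropriate when false positives are costly — here, detaining an innocent passenger — delay and inconvenience.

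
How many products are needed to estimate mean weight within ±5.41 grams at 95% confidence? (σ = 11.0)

n = (z*σ/E)² = (1.96×11.0/5.41)² = 15.9 → n = 16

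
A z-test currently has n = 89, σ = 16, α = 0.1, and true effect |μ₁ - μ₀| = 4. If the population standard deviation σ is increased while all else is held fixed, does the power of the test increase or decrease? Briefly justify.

Power decreases: a larger σ inflates the standard error σ/√n, pulling the sampling distribution under H₁ back toward the critical value.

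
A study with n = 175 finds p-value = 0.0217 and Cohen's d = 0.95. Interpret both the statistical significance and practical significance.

Statistically significant (p = 0.0217 < 0.05). Cohen's d = 0.95 indicates a large effect size. Both statistical and practical significance should be considered.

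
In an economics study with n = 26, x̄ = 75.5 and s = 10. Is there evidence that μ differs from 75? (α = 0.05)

t = (x̄ - μ₀)/(s/√n) = (75.5 - 75)/(10/√26) = 0.255. df = 25, critical t = ±2.06. Fail to reject H₀.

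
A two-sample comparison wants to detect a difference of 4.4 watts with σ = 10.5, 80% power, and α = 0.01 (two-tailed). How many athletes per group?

n per group = 2(z_α/2 + z_β)²σ²/d² = 2×(2.576 + 0.84)²×10.5²/4.4² = 132.9 → n = 133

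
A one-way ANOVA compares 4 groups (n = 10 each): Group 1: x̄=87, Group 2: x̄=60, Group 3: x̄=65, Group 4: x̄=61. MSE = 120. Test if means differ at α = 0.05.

Grand mean = 68.25. SS_between = 4827.5, MS_between = 1609.17. F = 13.41, F_crit ≈ 2.866. Reject H₀.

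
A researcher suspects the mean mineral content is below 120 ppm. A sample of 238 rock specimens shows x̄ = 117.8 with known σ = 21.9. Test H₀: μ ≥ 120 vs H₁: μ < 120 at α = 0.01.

z = -1.55. Critical value: -2.33. Fail to reject H₀.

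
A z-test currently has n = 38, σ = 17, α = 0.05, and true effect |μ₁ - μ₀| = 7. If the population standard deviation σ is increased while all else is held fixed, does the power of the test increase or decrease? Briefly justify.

Power decreases: a larger σ inflates the standard error σ/√n, pulling the sampling distribution under H₁ back toward the critical value.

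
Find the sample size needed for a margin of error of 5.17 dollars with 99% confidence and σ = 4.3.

n = (z*σ/E)² = (2.576×4.3/5.17)² = 4.6 → n = 5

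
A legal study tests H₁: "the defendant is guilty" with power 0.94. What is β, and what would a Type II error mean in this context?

β = 1 - power = 1 - 0.94 = 0.06. A Type II error is failing to reject H₀ when H₀ is false (false negative) — here, failing to conclude that the defendant is guilty when in fact it is true. Consequence: acquitting a guilty person.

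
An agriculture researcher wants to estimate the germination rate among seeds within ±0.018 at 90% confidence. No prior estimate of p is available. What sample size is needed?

Conservative approach: use p = 0.5 (maximizes p(1-p) = 0.25). n = z²(0.25)/E² = 1.645²×0.25/0.018² = 2088.0 → n = 2088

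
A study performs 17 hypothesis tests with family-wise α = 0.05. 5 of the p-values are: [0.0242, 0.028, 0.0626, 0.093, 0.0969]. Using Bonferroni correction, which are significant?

Bonferroni α = 0.05/17 = 0.00294. None of the given p-values are significant.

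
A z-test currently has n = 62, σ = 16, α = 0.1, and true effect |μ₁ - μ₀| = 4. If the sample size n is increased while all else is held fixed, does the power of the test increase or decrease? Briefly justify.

Power increases: a larger n shrinks the standard error σ/√n, moving the sampling distribution under H₁ further from the critical value.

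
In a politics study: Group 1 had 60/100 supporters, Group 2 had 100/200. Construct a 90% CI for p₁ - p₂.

p̂₁ = 0.6, p̂₂ = 0.5. Difference = 0.1. CI = (0.001, 0.199)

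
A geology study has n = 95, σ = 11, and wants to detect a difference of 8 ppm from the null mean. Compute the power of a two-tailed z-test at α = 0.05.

SE = σ/√n = 11/√95 = 1.129. Non-centrality λ = d/SE = 8/1.129 = 7.089. Power ≈ Φ(λ - z_{α/2}) = Φ(7.089 - 1.96) = Φ(5.129) = 1.0.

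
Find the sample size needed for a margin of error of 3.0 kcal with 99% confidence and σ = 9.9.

n = (z*σ/E)² = (2.576×9.9/3.0)² = 72.3 → n = 73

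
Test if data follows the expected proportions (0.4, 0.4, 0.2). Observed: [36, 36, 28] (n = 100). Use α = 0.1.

Expected: [40.0, 40.0, 20.0]. χ² = 4.0. df = 2, critical = 4.605. Fail to reject H₀.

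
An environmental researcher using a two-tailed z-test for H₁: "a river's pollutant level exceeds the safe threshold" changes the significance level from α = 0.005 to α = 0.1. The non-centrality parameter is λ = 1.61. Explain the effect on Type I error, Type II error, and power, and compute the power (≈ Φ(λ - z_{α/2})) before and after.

Increasing α from 0.005 to 0.1:
• Type I error rate increases (α is the Type I rate by definition).
• Critical value moves from z_{α/2} = 2.807 to 1.645, so power = Φ(λ - z_{α/2}) goes from Φ(1.61 - 2.807) = 0.116 to Φ(1.61 - 1.645) = 0.486.
• Type II error rate β = 1 - power therefore decreases (0.884 → 0.514).
Appropriate when false negatives are costly — here, allowing unsafe pollution to continue.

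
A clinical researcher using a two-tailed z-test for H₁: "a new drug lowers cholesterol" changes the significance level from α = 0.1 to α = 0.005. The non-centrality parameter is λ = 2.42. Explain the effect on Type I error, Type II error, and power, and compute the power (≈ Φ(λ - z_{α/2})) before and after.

Decreasing α from 0.1 to 0.005:
• Type I error rate decreases (α is the Type I rate by definition).
• Critical value moves from z_{α/2} = 1.645 to 2.807, so power = Φ(λ - z_{α/2}) goes from Φ(2.42 - 1.645) = 0.781 to Φ(2.42 - 2.807) = 0.349.
• Type II error rate β = 1 - power therefore increases (0.219 → 0.651).
Appropriate when false positives are costly — here, approving an ineffective drug — patients take a useless medication and may skip effective alternatives.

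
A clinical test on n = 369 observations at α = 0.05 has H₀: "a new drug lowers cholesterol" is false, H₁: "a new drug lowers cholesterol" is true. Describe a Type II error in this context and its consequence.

Type II error: failing to reject H₀ when it is false — concluding that a new drug lowers cholesterol is not supported when in fact it is. Consequence: shelving an effective drug — patients miss out on a treatment that would have helped.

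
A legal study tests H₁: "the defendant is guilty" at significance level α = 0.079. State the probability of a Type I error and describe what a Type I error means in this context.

P(Type I error) = α = 0.079. A Type I error is rejecting H₀ when H₀ is actually true (false positive) — here, concluding that the defendant is guilty when in fact this is not the case. Consequence: convicting an innocent person.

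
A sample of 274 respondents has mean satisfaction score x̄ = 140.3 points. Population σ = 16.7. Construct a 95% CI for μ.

CI = x̄ ± z*(σ/√n) = 140.3 ± 1.96(16.7/√274) = 140.3 ± 1.98 = (138.32, 142.28)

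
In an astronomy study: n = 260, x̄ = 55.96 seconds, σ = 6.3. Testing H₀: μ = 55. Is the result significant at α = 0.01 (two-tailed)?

z = (55.96 - 55)/(6.3/√260) = 2.457. Since |z| ≤ 2.576, not significant at α = 0.01.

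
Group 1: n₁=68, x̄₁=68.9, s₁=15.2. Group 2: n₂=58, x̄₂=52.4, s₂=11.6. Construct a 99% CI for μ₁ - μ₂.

Difference = 16.5. SE = √(15.2²/68 + 11.6²/58) = 2.391. CI = (10.34, 22.66)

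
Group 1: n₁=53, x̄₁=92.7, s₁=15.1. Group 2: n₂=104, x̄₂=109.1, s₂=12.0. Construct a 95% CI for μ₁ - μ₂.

Difference = -16.4. SE = √(15.1²/53 + 12.0²/104) = 2.385. CI = (-21.07, -11.73)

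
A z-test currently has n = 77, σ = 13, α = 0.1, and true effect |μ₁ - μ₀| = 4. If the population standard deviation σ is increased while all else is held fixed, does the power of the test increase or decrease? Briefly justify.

Power decreases: a larger σ inflates the standard error σ/√n, pulling the sampling distribution under H₁ back toward the critical value.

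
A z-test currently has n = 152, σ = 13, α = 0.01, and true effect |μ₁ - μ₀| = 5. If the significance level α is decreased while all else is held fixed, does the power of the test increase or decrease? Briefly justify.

Power decreases: a smaller α raises the critical value, so less of the H₁ sampling distribution falls in the rejection region.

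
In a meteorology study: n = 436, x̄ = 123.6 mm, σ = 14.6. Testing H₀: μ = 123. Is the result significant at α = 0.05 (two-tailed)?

z = (123.6 - 123)/(14.6/√436) = 0.858. Since |z| ≤ 1.96, not significant at α = 0.05.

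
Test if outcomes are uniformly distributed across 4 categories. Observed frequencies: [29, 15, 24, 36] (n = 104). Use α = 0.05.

Expected = 26 each. χ² = Σ(O-E)²/E = 9.0. df = 3, critical value = 7.815. Reject H₀.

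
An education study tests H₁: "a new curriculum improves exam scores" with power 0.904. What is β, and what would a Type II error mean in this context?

β = 1 - power = 1 - 0.904 = 0.096. A Type II error is failing to reject H₀ when H₀ is false (false negative) — here, failing to conclude that a new curriculum improves exam scores when in fact it is true. Consequence: keeping the old curriculum when the new one would have helped students.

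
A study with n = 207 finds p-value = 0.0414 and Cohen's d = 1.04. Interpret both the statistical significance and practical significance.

Statistically significant (p = 0.0414 < 0.05). Cohen's d = 1.04 indicates a large effect size. Both statistical and practical significance should be considered.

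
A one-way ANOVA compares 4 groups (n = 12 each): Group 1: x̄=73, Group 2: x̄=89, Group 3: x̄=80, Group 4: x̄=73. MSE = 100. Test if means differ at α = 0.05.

Grand mean = 78.75. SS_between = 2073.0, MS_between = 691.0. F = 6.91, F_crit ≈ 2.816. Reject H₀.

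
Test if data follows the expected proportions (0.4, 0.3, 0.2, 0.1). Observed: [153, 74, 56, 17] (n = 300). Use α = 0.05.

Expected: [120.0, 90.0, 60.0, 30.0]. χ² = 17.819. df = 3, critical = 7.815. Reject H₀.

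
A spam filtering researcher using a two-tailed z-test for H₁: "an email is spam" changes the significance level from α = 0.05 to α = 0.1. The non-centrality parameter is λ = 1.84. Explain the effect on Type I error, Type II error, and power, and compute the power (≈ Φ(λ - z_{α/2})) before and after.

Increasing α from 0.05 to 0.1:
• Type I error rate increases (α is the Type I rate by definition).
• Critical value moves from z_{α/2} = 1.96 to 1.645, so power = Φ(λ - z_{α/2}) goes from Φ(1.84 - 1.96) = 0.452 to Φ(1.84 - 1.645) = 0.577.
• Type II error rate β = 1 - power therefore decreases (0.548 → 0.423).
Appropriate when false negatives are costly — here, a spam email lands in the inbox.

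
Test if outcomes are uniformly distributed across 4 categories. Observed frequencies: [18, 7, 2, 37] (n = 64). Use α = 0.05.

Expected = 16 each. χ² = Σ(O-E)²/E = 45.125. df = 3, critical value = 7.815. Reject H₀.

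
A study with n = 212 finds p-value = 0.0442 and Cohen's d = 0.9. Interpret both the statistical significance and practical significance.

Statistically significant (p = 0.0442 < 0.05). Cohen's d = 0.9 indicates a large effect size. Both statistical and practical significance should be considered.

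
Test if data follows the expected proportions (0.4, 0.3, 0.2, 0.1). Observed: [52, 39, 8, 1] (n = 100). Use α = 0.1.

Expected: [40.0, 30.0, 20.0, 10.0]. χ² = 21.6. df = 3, critical = 6.251. Reject H₀.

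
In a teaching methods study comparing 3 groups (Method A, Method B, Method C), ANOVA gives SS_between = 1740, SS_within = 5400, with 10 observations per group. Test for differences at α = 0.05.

df_between = 2, df_within = 27. F = MS_between/MS_within = 870.0/200.0 = 4.35. F_crit ≈ 3.354. Reject H₀. At least one mean differs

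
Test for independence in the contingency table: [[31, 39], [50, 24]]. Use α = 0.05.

χ² = 7.923. df = 1, critical = 3.841. Reject H₀. Variables are dependent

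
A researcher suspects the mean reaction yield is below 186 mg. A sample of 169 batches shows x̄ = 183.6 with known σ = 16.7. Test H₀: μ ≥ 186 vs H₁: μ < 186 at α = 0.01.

z = -1.868. Critical value: -2.33. Fail to reject H₀.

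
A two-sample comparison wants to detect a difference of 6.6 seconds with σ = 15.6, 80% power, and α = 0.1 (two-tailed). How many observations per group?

n per group = 2(z_α/2 + z_β)²σ²/d² = 2×(1.645 + 0.84)²×15.6²/6.6² = 69.0 → n = 69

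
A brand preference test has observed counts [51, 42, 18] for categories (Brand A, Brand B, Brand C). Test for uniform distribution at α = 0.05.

Expected = 37 each. χ² = Σ(O-E)²/E = 15.73. df = 2, critical value = 5.991. Reject H₀.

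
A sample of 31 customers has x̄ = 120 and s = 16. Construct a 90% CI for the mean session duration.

CI = x̄ ± t*(s/√n) = 120 ± 1.697(16/√31) = (115.12, 124.88)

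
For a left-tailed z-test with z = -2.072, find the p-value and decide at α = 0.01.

p = P(Z < -2.072) = Φ(-2.072) ≈ 0.0191. Since p ≥ 0.01, fail to reject H₀ (not significant) at α = 0.01.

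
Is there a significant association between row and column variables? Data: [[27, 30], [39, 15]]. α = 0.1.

χ² = 7.106. df = 1, critical = 2.706. Reject H₀. Variables are dependent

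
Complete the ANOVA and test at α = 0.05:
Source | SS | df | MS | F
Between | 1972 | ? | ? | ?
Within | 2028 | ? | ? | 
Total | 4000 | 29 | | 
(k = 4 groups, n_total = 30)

df_between = 3, df_within = 26. MS_between = 657.33, MS_within = 78.0. F = 8.427, F_crit ≈ 2.975. Reject H₀.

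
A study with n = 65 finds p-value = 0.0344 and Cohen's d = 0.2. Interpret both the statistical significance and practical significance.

Statistically significant (p = 0.0344 < 0.05). Cohen's d = 0.2 indicates a small effect size. Both statistical and practical significance should be considered.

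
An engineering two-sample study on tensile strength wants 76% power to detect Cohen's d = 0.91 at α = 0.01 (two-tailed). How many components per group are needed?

z_{α/2} = 2.576, z_β = Φ⁻¹(0.76) = 0.706. For large effect (d = 0.91): n per group = 2(z_{α/2} + z_β)²/d² = 2(2.576 + 0.706)²/0.91² = 26.02 → 27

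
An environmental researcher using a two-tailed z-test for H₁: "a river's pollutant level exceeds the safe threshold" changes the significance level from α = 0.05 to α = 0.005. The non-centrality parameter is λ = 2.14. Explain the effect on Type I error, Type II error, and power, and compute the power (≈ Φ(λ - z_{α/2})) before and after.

Decreasing α from 0.05 to 0.005:
• Type I error rate decreases (α is the Type I rate by definition).
• Critical value moves from z_{α/2} = 1.96 to 2.807, so power = Φ(λ - z_{α/2}) goes from Φ(2.14 - 1.96) = 0.571 to Φ(2.14 - 2.807) = 0.252.
• Type II error rate β = 1 - power therefore increases (0.429 → 0.748).
Appropriate when false positives are costly — here, shutting down a compliant factory unnecessarily.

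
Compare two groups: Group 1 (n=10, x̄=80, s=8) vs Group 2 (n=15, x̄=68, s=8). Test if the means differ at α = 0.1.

Pooled sp = 8.0. t = 3.674, df = 23. Critical t = ±1.714. Reject H₀.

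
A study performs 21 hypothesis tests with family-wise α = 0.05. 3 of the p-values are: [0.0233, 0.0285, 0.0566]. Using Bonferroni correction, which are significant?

Bonferroni α = 0.05/21 = 0.00238. None of the given p-values are significant.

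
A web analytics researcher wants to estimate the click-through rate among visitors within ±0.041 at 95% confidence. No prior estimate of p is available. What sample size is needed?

Conservative approach: use p = 0.5 (maximizes p(1-p) = 0.25). n = z²(0.25)/E² = 1.96²×0.25/0.041² = 571.3 → n = 572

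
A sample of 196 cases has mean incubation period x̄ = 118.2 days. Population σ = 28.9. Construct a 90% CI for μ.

CI = x̄ ± z*(σ/√n) = 118.2 ± 1.645(28.9/√196) = 118.2 ± 3.4 = (114.8, 121.6)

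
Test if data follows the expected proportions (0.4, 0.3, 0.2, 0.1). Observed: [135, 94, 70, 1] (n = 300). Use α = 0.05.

Expected: [120.0, 90.0, 60.0, 30.0]. χ² = 31.753. df = 3, critical = 7.815. Reject H₀.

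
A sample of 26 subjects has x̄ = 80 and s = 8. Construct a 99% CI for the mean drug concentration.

CI = x̄ ± t*(s/√n) = 80 ± 2.787(8/√26) = (75.63, 84.37)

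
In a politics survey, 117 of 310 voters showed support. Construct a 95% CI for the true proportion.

p̂ = 0.377. CI = p̂ ± z*√(p̂(1-p̂)/n) = (0.323, 0.431)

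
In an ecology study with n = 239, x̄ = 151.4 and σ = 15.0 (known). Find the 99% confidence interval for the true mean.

CI = x̄ ± z*(σ/√n) = 151.4 ± 2.576(15.0/√239) = 151.4 ± 2.5 = (148.9, 153.9)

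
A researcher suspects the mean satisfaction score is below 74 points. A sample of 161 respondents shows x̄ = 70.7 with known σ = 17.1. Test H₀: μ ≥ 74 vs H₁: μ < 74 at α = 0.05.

z = -2.449. Critical value: -1.645. Reject H₀.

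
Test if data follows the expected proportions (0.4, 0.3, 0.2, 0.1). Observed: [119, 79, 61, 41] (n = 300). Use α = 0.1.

Expected: [120.0, 90.0, 60.0, 30.0]. χ² = 5.403. df = 3, critical = 6.251. Fail to reject H₀.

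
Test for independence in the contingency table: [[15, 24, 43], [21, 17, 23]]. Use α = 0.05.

χ² = 5.286. df = 2, critical = 5.991. Fail to reject H₀. No evidence of dependence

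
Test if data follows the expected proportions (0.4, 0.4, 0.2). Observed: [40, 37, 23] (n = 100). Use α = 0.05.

Expected: [40.0, 40.0, 20.0]. χ² = 0.675. df = 2, critical = 5.991. Fail to reject H₀.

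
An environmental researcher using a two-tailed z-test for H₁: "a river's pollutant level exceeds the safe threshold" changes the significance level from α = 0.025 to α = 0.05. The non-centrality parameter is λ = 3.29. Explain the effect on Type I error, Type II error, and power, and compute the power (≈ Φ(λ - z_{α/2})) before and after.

Increasing α from 0.025 to 0.05:
• Type I error rate increases (α is the Type I rate by definition).
• Critical value moves from z_{α/2} = 2.241 to 1.96, so power = Φ(λ - z_{α/2}) goes from Φ(3.29 - 2.241) = 0.853 to Φ(3.29 - 1.96) = 0.908.
• Type II error rate β = 1 - power therefore decreases (0.147 → 0.092).
Appropriate when false negatives are costly — here, allowing unsafe pollution to continue.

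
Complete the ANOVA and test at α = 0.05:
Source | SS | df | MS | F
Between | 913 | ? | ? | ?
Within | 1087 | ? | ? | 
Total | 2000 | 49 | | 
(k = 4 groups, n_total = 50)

df_between = 3, df_within = 46. MS_between = 304.33, MS_within = 23.63. F = 12.879, F_crit ≈ 2.807. Reject H₀.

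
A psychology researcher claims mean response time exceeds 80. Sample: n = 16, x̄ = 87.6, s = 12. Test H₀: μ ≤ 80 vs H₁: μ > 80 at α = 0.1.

t = (87.6 - 80)/(12/√16) = 2.533, df = 15. Critical t = 1.341. Reject H₀.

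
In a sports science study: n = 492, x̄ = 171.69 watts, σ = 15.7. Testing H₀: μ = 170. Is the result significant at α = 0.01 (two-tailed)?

z = (171.69 - 170)/(15.7/√492) = 2.388. Since |z| ≤ 2.576, not significant at α = 0.01.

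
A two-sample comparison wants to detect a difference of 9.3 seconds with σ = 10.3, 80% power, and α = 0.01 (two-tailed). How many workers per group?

n per group = 2(z_α/2 + z_β)²σ²/d² = 2×(2.576 + 0.84)²×10.3²/9.3² = 28.6 → n = 29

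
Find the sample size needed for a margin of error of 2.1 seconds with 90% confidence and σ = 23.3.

n = (z*σ/E)² = (1.645×23.3/2.1)² = 333.1 → n = 334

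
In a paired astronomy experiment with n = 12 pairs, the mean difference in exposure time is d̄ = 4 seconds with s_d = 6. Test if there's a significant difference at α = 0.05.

t = d̄/(s_d/√n) = 4/(6/√12) = 2.309. df = 11, critical t = ±2.201. Reject H₀.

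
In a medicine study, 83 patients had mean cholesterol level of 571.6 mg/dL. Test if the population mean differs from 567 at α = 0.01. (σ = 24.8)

z = (x̄ - μ₀)/(σ/√n) = (571.6 - 567)/(24.8/√83) = 1.69. Critical value: ±2.576. Since |1.69| ≤ 2.576, Fail to reject H₀.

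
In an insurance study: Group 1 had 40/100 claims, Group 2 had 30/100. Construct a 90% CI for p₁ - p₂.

p̂₁ = 0.4, p̂₂ = 0.3. Difference = 0.1. CI = (-0.01, 0.21)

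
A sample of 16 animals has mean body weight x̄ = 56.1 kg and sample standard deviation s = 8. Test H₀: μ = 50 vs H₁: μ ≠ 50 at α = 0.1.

t = (x̄ - μ₀)/(s/√n) = (56.1 - 50)/(8/√16) = 3.05. df = 15, critical t = ±1.753. Reject H₀.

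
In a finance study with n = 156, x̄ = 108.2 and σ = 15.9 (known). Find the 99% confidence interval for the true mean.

CI = x̄ ± z*(σ/√n) = 108.2 ± 2.576(15.9/√156) = 108.2 ± 3.28 = (104.92, 111.48)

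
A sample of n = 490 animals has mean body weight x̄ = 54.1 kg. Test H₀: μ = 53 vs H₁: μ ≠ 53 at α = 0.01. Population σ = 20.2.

z = (x̄ - μ₀)/(σ/√n) = (54.1 - 53)/(20.2/√490) = 1.205. Critical value: ±2.576. Since |1.205| ≤ 2.576, Fail to reject H₀.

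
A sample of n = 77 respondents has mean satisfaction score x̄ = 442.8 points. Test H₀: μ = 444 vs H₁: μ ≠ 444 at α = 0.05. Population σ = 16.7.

z = (x̄ - μ₀)/(σ/√n) = (442.8 - 444)/(16.7/√77) = -0.631. Critical value: ±1.96. Since |-0.631| ≤ 1.96, Fail to reject H₀.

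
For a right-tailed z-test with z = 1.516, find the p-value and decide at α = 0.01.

p = P(Z > 1.516) = 1 - Φ(1.516) ≈ 0.0648. Since p ≥ 0.01, fail to reject H₀ (not significant) at α = 0.01.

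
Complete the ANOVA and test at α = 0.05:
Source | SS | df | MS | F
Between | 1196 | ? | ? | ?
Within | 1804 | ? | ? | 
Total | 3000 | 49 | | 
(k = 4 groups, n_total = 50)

df_between = 3, df_within = 46. MS_between = 398.67, MS_within = 39.22. F = 10.166, F_crit ≈ 2.807. Reject H₀.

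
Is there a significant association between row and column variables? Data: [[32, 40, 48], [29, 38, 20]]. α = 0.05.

χ² = 6.636. df = 2, critical = 5.991. Reject H₀. Variables are dependent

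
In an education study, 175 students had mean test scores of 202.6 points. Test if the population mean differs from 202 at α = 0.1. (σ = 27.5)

z = (x̄ - μ₀)/(σ/√n) = (202.6 - 202)/(27.5/√175) = 0.289. Critical value: ±1.645. Since |0.289| ≤ 1.645, Fail to reject H₀.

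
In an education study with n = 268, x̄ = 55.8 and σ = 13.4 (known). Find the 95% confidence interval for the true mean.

CI = x̄ ± z*(σ/√n) = 55.8 ± 1.96(13.4/√268) = 55.8 ± 1.6 = (54.2, 57.4)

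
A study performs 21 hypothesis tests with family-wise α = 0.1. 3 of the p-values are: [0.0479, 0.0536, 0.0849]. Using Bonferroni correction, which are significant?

Bonferroni α = 0.1/21 = 0.00476. None of the given p-values are significant.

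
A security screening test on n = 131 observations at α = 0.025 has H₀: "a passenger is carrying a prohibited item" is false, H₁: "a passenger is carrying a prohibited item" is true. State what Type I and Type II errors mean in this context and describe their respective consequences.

Type I (false positive): concluding that a passenger is carrying a prohibited item when it is not — detaining an innocent passenger — delay and inconvenience. Type II (false negative): failing to conclude that a passenger is carrying a prohibited item when it is — letting a prohibited item through — security breach. Which is costlier depends on domain priorities and is a judgement call rather than a statistical fact.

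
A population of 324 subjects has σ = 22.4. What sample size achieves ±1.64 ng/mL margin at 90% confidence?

Without FPC: n₀ = (1.645×22.4/1.64)² = 504.824. With FPC: n = n₀N/(n₀+N-1) = 197.6 → n = 198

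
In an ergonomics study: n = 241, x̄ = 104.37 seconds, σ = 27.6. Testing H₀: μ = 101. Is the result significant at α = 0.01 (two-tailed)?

z = (104.37 - 101)/(27.6/√241) = 1.896. Since |z| ≤ 2.576, not significant at α = 0.01.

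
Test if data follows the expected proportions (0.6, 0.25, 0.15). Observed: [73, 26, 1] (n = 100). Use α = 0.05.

Expected: [60.0, 25.0, 15.0]. χ² = 15.923. df = 2, critical = 5.991. Reject H₀.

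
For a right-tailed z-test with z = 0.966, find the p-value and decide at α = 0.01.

p = P(Z > 0.966) = 1 - Φ(0.966) ≈ 0.167. Since p ≥ 0.01, fail to reject H₀ (not significant) at α = 0.01.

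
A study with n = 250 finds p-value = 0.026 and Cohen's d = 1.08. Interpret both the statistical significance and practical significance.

Statistically significant (p = 0.026 < 0.05). Cohen's d = 1.08 indicates a large effect size. Both statistical and practical significance should be considered.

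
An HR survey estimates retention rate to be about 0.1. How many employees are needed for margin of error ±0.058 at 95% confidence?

n = z²p(1-p)/E² = 1.96²×0.1×0.9/0.058² = 102.8 → n = 103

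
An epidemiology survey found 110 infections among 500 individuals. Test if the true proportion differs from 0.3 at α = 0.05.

p̂ = 0.22, p₀ = 0.3. z = (p̂ - p₀)/√(p₀(1-p₀)/n) = -3.904. Critical: ±1.96. Reject H₀.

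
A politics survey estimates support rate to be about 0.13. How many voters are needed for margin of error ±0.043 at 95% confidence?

n = z²p(1-p)/E² = 1.96²×0.13×0.87/0.043² = 235.0 → n = 235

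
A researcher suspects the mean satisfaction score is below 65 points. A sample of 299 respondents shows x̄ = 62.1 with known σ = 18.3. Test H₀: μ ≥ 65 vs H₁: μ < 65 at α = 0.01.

z = -2.74. Critical value: -2.33. Reject H₀.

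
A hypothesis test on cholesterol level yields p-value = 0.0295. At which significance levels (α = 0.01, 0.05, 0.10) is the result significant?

p = 0.0295. Significant at: α = 0.05, 0.1.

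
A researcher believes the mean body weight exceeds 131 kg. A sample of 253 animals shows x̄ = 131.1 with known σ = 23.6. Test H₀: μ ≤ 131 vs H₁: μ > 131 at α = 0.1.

z = 0.067. Critical value: 1.28. Fail to reject H₀.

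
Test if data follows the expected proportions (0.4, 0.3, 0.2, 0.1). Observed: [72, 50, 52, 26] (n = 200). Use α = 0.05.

Expected: [80.0, 60.0, 40.0, 20.0]. χ² = 7.867. df = 3, critical = 7.815. Reject H₀.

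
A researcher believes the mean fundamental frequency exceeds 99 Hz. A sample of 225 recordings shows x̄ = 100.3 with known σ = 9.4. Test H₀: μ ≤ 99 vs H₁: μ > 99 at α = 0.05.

z = 2.074. Critical value: 1.645. Reject H₀.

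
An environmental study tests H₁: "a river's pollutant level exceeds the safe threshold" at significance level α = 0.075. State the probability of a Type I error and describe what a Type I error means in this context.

P(Type I error) = α = 0.075. A Type I error is rejecting H₀ when H₀ is actually true (false positive) — here, concluding that a river's pollutant level exceeds the safe threshold when in fact this is not the case. Consequence: shutting down a compliant factory unnecessarily.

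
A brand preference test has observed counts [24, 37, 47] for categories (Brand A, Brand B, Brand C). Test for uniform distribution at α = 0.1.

Expected = 36 each. χ² = Σ(O-E)²/E = 7.389. df = 2, critical value = 4.605. Reject H₀.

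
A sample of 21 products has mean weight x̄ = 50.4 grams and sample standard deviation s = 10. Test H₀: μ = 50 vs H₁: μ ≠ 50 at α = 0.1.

t = (x̄ - μ₀)/(s/√n) = (50.4 - 50)/(10/√21) = 0.183. df = 20, critical t = ±1.725. Fail to reject H₀.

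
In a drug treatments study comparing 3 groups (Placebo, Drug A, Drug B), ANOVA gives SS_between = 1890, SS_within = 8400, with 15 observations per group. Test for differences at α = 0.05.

df_between = 2, df_within = 42. F = MS_between/MS_within = 945.0/200.0 = 4.725. F_crit ≈ 3.22. Reject H₀. At least one mean differs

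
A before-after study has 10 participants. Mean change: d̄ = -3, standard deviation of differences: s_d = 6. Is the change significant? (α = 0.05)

t = d̄/(s_d/√n) = -3/(6/√10) = -1.581. df = 9, critical t = ±2.262. Fail to reject H₀.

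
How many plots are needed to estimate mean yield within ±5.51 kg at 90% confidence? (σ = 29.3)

n = (z*σ/E)² = (1.645×29.3/5.51)² = 76.5 → n = 77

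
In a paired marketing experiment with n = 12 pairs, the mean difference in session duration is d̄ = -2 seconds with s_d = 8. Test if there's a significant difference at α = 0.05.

t = d̄/(s_d/√n) = -2/(8/√12) = -0.866. df = 11, critical t = ±2.201. Fail to reject H₀.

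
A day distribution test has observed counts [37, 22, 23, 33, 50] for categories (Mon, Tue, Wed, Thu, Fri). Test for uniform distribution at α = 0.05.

Expected = 33 each. χ² = Σ(O-E)²/E = 15.939. df = 4, critical value = 9.488. Reject H₀.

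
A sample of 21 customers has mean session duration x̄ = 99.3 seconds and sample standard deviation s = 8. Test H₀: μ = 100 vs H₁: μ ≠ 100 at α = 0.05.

t = (x̄ - μ₀)/(s/√n) = (99.3 - 100)/(8/√21) = -0.401. df = 20, critical t = ±2.086. Fail to reject H₀.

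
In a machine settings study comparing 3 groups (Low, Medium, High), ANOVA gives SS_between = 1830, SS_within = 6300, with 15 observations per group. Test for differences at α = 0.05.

df_between = 2, df_within = 42. F = MS_between/MS_within = 915.0/150.0 = 6.1. F_crit ≈ 3.22. Reject H₀. At least one mean differs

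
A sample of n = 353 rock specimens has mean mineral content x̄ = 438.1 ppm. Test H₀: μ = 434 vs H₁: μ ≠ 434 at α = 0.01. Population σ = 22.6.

z = (x̄ - μ₀)/(σ/√n) = (438.1 - 434)/(22.6/√353) = 3.408. Critical value: ±2.576. Since |3.408| > 2.576, Reject H₀.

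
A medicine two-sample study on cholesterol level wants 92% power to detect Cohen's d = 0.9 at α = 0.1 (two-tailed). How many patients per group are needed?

z_{α/2} = 1.645, z_β = Φ⁻¹(0.92) = 1.405. For large effect (d = 0.9): n per group = 2(z_{α/2} + z_β)²/d² = 2(1.645 + 1.405)²/0.9² = 23.0 → 23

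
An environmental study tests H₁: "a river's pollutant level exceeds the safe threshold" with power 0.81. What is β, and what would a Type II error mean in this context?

β = 1 - power = 1 - 0.81 = 0.19. A Type II error is failing to reject H₀ when H₀ is false (false negative) — here, failing to conclude that a river's pollutant level exceeds the safe threshold when in fact it is true. Consequence: allowing unsafe pollution to continue.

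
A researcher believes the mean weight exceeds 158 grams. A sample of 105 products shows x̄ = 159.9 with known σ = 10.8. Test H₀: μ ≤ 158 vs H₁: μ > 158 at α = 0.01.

z = 1.803. Critical value: 2.33. Fail to reject H₀.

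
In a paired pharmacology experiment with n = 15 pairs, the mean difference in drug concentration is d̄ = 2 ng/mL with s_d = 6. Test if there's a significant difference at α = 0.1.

t = d̄/(s_d/√n) = 2/(6/√15) = 1.291. df = 14, critical t = ±1.761. Fail to reject H₀.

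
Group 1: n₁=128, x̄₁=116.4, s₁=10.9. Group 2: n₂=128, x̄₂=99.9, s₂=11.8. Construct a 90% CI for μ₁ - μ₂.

Difference = 16.5. SE = √(10.9²/128 + 11.8²/128) = 1.42. CI = (14.16, 18.84)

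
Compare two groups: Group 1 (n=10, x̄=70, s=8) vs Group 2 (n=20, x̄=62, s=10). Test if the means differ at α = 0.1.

Pooled sp = 9.4. t = 2.197, df = 28. Critical t = ±1.701. Reject H₀.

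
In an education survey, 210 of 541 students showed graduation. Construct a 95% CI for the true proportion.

p̂ = 0.388. CI = p̂ ± z*√(p̂(1-p̂)/n) = (0.347, 0.429)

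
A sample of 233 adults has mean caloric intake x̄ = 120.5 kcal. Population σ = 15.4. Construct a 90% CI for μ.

CI = x̄ ± z*(σ/√n) = 120.5 ± 1.645(15.4/√233) = 120.5 ± 1.66 = (118.84, 122.16)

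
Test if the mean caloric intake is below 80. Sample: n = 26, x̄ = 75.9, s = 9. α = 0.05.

t = (75.9 - 80)/(9/√26) = -2.323, df = 25. Critical t = -1.708. Reject H₀.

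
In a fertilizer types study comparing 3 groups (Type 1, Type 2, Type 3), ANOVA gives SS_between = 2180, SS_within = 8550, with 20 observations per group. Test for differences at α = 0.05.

df_between = 2, df_within = 57. F = MS_between/MS_within = 1090.0/150.0 = 7.267. F_crit ≈ 3.159. Reject H₀. At least one mean differs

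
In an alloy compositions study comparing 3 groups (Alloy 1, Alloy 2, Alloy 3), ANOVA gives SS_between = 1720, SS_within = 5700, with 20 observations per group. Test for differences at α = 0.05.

df_between = 2, df_within = 57. F = MS_between/MS_within = 860.0/100.0 = 8.6. F_crit ≈ 3.159. Reject H₀. At least one mean differs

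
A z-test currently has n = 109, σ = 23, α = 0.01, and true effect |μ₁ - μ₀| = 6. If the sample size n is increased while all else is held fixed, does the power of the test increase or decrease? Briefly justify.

Power increases: a larger n shrinks the standard error σ/√n, moving the sampling distribution under H₁ further from the critical value.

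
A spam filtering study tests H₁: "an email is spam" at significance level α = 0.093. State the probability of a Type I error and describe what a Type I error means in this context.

P(Type I error) = α = 0.093. A Type I error is rejecting H₀ when H₀ is actually true (false positive) — here, concluding that an email is spam when in fact this is not the case. Consequence: a legitimate email is sent to the spam folder and the user misses it.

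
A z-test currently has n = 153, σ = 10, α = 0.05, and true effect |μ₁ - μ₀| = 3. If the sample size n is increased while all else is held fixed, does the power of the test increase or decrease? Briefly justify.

Power increases: a larger n shrinks the standard error σ/√n, moving the sampling distribution under H₁ further from the critical value.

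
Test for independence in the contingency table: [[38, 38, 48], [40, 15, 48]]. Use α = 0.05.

χ² = 8.16. df = 2, critical = 5.991. Reject H₀. Variables are dependent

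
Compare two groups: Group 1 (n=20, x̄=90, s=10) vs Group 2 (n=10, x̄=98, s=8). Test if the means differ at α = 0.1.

Pooled sp = 9.4. t = -2.197, df = 28. Critical t = ±1.701. Reject H₀.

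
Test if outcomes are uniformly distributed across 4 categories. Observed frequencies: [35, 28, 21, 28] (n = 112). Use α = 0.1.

Expected = 28 each. χ² = Σ(O-E)²/E = 3.5. df = 3, critical value = 6.251. Fail to reject H₀.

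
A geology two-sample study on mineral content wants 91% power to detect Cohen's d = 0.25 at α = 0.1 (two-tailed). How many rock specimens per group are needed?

z_{α/2} = 1.645, z_β = Φ⁻¹(0.91) = 1.341. For small effect (d = 0.25): n per group = 2(z_{α/2} + z_β)²/d² = 2(1.645 + 1.341)²/0.25² = 285.3 → 286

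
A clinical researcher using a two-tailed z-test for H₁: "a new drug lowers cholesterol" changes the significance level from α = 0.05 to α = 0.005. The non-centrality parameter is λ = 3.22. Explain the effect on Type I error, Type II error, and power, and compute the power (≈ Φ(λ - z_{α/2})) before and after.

Decreasing α from 0.05 to 0.005:
• Type I error rate decreases (α is the Type I rate by definition).
• Critical value moves from z_{α/2} = 1.96 to 2.807, so power = Φ(λ - z_{α/2}) goes from Φ(3.22 - 1.96) = 0.896 to Φ(3.22 - 2.807) = 0.66.
• Type II error rate β = 1 - power therefore increases (0.104 → 0.34).
Appropriate when false positives are costly — here, approving an ineffective drug — patients take a useless medication and may skip effective alternatives.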